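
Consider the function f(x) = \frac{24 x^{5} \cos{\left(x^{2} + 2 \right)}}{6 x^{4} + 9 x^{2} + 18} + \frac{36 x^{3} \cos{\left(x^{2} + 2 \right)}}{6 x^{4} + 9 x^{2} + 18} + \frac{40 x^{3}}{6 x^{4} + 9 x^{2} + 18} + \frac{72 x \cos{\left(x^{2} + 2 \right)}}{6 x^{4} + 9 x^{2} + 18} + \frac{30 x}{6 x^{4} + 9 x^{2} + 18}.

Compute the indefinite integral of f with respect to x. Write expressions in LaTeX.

Integrate term by term and add the pieces.
Check: d/dx[\frac{5 \log{\left(x^{4} + \frac{3 x^{2}}{2} + 3 \right)} + 6 \sin{\left(x^{2} + 2 \right)}}{3}] = \frac{24 x^{5} \cos{\left(x^{2} + 2 \right)} + 36 x^{3} \cos{\left(x^{2} + 2 \right)} + 40 x^{3} + 72 x \cos{\left(x^{2} + 2 \right)} + 30 x}{6 x^{4} + 9 x^{2} + 18}, which equals f(x).

F(x) = \frac{5 \log{\left(x^{4} + \frac{3 x^{2}}{2} + 3 \right)} + 6 \sin{\left(x^{2} + 2 \right)}}{3} + C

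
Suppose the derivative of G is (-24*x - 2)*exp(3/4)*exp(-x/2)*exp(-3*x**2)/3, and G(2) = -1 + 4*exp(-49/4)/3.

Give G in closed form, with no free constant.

G'(x) matches the chain-rule pattern g'(h)*h' with inner function h(x) = -3*x**2 - x/2 + 3/4; substituting u = h(x) collapses the integral.
A general antiderivative is 4*exp(-3*x**2 - x/2 + 3/4)/3 + C.
The condition gives C = -1 + 4*exp(-49/4)/3 - (4*exp(-49/4)/3) = -1.
So G(x) = (-3*exp(-3/4)*exp(x/2)*exp(3*x**2) + 4)*exp(3/4)*exp(-x/2)*exp(-3*x**2)/3.
Check: d/dx[(-3*exp(-3/4)*exp(x/2)*exp(3*x**2) + 4)*exp(3/4)*exp(-x/2)*exp(-3*x**2)/3] = (-24*x*exp(3/2) - 2*exp(3/2))*exp(-3/4)*exp(-x/2)*exp(-3*x**2)/3, which equals G'(x).

G(x) = (-3*exp(-3/4)*exp(x/2)*exp(3*x**2) + 4)*exp(3/4)*exp(-x/2)*exp(-3*x**2)/3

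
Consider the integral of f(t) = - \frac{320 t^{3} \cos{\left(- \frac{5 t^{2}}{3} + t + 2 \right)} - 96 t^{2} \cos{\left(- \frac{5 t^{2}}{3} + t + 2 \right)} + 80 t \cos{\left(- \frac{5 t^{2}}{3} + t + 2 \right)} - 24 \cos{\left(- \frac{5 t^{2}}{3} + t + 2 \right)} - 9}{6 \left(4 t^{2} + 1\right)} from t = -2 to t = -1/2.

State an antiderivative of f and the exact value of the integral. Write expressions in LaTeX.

Antiderivative: F(t) = \frac{16 \sin{\left(- \frac{5 t^{2}}{3} + t + 2 \right)} + 3 \operatorname{atan}{\left(2 t \right)}}{4}; value = - \frac{3 \pi}{16} + \frac{3 \operatorname{atan}{\left(4 \right)}}{4} + 4 \sin{\left(\frac{20}{3} \right)} + 4 \sin{\left(\frac{13}{12} \right)}

A candidate is checked by its d/dt: the result must match f(t).
F(t) = \frac{16 \sin{\left(- \frac{5 t^{2}}{3} + t + 2 \right)} + 3 \operatorname{atan}{\left(2 t \right)}}{4} is an antiderivative of f.
Check: d/dt[\frac{16 \sin{\left(- \frac{5 t^{2}}{3} + t + 2 \right)} + 3 \operatorname{atan}{\left(2 t \right)}}{4}] = \frac{- 320 t^{3} \cos{\left(- \frac{5 t^{2}}{3} + t + 2 \right)} + 96 t^{2} \cos{\left(- \frac{5 t^{2}}{3} + t + 2 \right)} - 80 t \cos{\left(- \frac{5 t^{2}}{3} + t + 2 \right)} + 24 \cos{\left(- \frac{5 t^{2}}{3} + t + 2 \right)} + 9}{24 t^{2} + 6}, which equals f(t).
F(-1/2) = - \frac{3 \pi}{16} + 4 \sin{\left(\frac{13}{12} \right)}; F(-2) = - 4 \sin{\left(\frac{20}{3} \right)} - \frac{3 \operatorname{atan}{\left(4 \right)}}{4}.
Integral = F(-1/2) - F(-2) = - \frac{3 \pi}{16} + \frac{3 \operatorname{atan}{\left(4 \right)}}{4} + 4 \sin{\left(\frac{20}{3} \right)} + 4 \sin{\left(\frac{13}{12} \right)}.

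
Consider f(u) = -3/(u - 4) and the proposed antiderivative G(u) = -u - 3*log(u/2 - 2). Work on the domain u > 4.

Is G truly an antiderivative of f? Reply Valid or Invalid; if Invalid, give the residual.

d/du[G] = (1 - u)/(u - 4)
d/du[G] - f(u) = -1 != 0.

Invalid: d/du[G] - f = -1, which is not 0.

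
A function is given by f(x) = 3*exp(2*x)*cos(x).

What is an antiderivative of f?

A candidate is checked by its d/dx: the result must match f(x).
Check: d/dx[3*exp(2*x)*sin(x)/5 + 6*exp(2*x)*cos(x)/5] = 3*exp(2*x)*cos(x) = f(x).

An antiderivative is F(x) = 3*exp(2*x)*sin(x)/5 + 6*exp(2*x)*cos(x)/5.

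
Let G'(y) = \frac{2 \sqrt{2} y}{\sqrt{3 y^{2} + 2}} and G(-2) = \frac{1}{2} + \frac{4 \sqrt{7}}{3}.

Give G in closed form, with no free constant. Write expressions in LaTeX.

The substitution u = \frac{3 y^{2}}{2} + 1 works: G'(y) is exactly (dG/du)*(du/dy) for that inner function.
A general antiderivative is \frac{4 \sqrt{\frac{3 y^{2}}{2} + 1}}{3} + C.
The condition gives C = \frac{1}{2} + \frac{4 \sqrt{7}}{3} - (\frac{4 \sqrt{7}}{3}) = \frac{1}{2}.
So G(y) = \frac{4 \sqrt{2} \sqrt{3 y^{2} + 2} + 3}{6}.
Check: d/dy[\frac{4 \sqrt{2} \sqrt{3 y^{2} + 2} + 3}{6}] = \frac{2 \sqrt{2} y}{\sqrt{3 y^{2} + 2}} = G'(y).

G(y) = \frac{4 \sqrt{2} \sqrt{3 y^{2} + 2} + 3}{6}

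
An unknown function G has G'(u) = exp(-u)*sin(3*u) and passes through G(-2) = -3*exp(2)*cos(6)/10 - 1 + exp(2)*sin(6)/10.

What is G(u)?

A first test for any G(u): its u-derivative must equal the given G'(u).
A general antiderivative is -exp(-u)*sin(3*u)/10 - 3*exp(-u)*cos(3*u)/10 + C.
The condition gives C = -3*exp(2)*cos(6)/10 - 1 + exp(2)*sin(6)/10 - (-3*exp(2)*cos(6)/10 + exp(2)*sin(6)/10) = -1.
So G(u) = -1 - exp(-u)*sin(3*u)/10 - 3*exp(-u)*cos(3*u)/10.
Check: d/du[-1 - exp(-u)*sin(3*u)/10 - 3*exp(-u)*cos(3*u)/10] = exp(-u)*sin(3*u) = G'(u).

G(u) = -1 - exp(-u)*sin(3*u)/10 - 3*exp(-u)*cos(3*u)/10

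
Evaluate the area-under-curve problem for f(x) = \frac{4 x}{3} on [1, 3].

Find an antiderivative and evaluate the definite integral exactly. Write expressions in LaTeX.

Antiderivative: F(x) = \frac{2 \left(x^{2} - 2\right)}{3}; value = \frac{16}{3}

Any candidate F(x) must reproduce f(x) exactly when differentiated.
F(x) = \frac{2 \left(x^{2} - 2\right)}{3} is an antiderivative of f.
Check: d/dx[\frac{2 \left(x^{2} - 2\right)}{3}] = \frac{4 x}{3} = f(x).
F(3) = \frac{14}{3}; F(1) = - \frac{2}{3}.
Integral = F(3) - F(1) = \frac{16}{3}.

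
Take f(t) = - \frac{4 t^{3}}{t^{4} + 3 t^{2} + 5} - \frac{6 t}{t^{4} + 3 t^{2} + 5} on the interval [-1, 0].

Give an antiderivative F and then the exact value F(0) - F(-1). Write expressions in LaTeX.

Antiderivative: F(t) = - \log{\left(t^{4} + 3 t^{2} + 5 \right)}; value = - \log{\left(5 \right)} + \log{\left(9 \right)}

The substitution u = t^{4} + 3 t^{2} + 5 works: f is exactly (dF/du)*(du/dt) for that inner function.
F(t) = - \log{\left(t^{4} + 3 t^{2} + 5 \right)} is an antiderivative of f.
Check: d/dt[- \log{\left(t^{4} + 3 t^{2} + 5 \right)}] = \frac{- 4 t^{3} - 6 t}{t^{4} + 3 t^{2} + 5}, which equals f(t).
F(0) = - \log{\left(5 \right)}; F(-1) = - \log{\left(9 \right)}.
Integral = F(0) - F(-1) = - \log{\left(5 \right)} + \log{\left(9 \right)}.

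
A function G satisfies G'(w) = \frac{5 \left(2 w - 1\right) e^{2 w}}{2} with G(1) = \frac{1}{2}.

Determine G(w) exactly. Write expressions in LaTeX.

G'(w) has the shape u'v + uv' for u = \frac{5 w}{2} - \frac{5}{2} and v = e^{2 w} — it is the derivative of the product u*v.
A general antiderivative is \frac{\left(5 w - 5\right) e^{2 w}}{2} + C.
The condition gives C = \frac{1}{2} - (0) = \frac{1}{2}.
So G(w) = \frac{5 w e^{2 w}}{2} - \frac{5 e^{2 w}}{2} + \frac{1}{2}.
Check: d/dw[\frac{5 w e^{2 w}}{2} - \frac{5 e^{2 w}}{2} + \frac{1}{2}] = 5 w e^{2 w} - \frac{5 e^{2 w}}{2}, which equals G'(w).

G(w) = \frac{5 w e^{2 w}}{2} - \frac{5 e^{2 w}}{2} + \frac{1}{2}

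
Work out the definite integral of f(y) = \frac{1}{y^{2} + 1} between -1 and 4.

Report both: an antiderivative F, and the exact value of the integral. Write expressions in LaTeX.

Antiderivative: F(y) = \operatorname{atan}{\left(y \right)}; value = \frac{\pi}{4} + \operatorname{atan}{\left(4 \right)}

A candidate is checked by its d/dy: the result must match f(y).
F(y) = \operatorname{atan}{\left(y \right)} is an antiderivative of f.
Check: d/dy[\operatorname{atan}{\left(y \right)}] = \frac{1}{y^{2} + 1} = f(y).
F(4) = \operatorname{atan}{\left(4 \right)}; F(-1) = - \frac{\pi}{4}.
Integral = F(4) - F(-1) = \frac{\pi}{4} + \operatorname{atan}{\left(4 \right)}.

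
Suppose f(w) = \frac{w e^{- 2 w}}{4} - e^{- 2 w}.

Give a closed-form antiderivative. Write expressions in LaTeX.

f has the shape u'v + uv' for u = \frac{7}{16} - \frac{w}{8} and v = e^{- 2 w} — it is the derivative of the product u*v.
Check: d/dw[\frac{\left(7 - 2 w\right) e^{- 2 w}}{16}] = \frac{\left(w - 4\right) e^{- 2 w}}{4}, which equals f(w).

An antiderivative is F(w) = \frac{\left(7 - 2 w\right) e^{- 2 w}}{16}.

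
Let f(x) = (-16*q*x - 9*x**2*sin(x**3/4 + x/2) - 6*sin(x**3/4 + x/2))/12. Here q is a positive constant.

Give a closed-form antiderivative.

Any candidate F(x) must reproduce f(x) exactly when differentiated.
Check: d/dx[-(2*q*x**2 - 3*cos(x**3/4 + x/2))/3] = -4*q*x/3 - 3*x**2*sin(x**3/4 + x/2)/4 - sin(x**3/4 + x/2)/2, which equals f(x).

An antiderivative is F(x) = -(2*q*x**2 - 3*cos(x**3/4 + x/2))/3.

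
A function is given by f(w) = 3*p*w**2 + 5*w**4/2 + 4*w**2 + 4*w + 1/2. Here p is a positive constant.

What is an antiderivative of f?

An antiderivative is F(w) = w*(6*p*w**2 + 3*w**4 + 8*w**2 + 12*w + 3)/6.

The integrand splits into summands that can be handled one at a time.
Check: d/dw[w*(6*p*w**2 + 3*w**4 + 8*w**2 + 12*w + 3)/6] = 3*p*w**2 + 5*w**4/2 + 4*w**2 + 4*w + 1/2 = f(w).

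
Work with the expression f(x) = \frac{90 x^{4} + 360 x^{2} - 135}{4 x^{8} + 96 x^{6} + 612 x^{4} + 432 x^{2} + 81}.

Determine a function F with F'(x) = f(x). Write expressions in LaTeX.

An antiderivative is F(x) = - \frac{15 x}{2 x^{4} + 24 x^{2} + 9}.

f has the shape u'v + uv' for u = - \frac{5 x}{2} and v = \frac{1}{\frac{x^{4}}{3} + 4 x^{2} + \frac{3}{2}} — it is the derivative of the product u*v.
Check: d/dx[- \frac{15 x}{2 x^{4} + 24 x^{2} + 9}] = \frac{90 x^{4} + 360 x^{2} - 135}{4 x^{8} + 96 x^{6} + 612 x^{4} + 432 x^{2} + 81} = f(x).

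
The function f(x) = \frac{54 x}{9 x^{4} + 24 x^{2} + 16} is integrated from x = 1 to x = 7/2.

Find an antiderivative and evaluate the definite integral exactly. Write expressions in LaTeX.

The substitution u = x^{2} + \frac{4}{3} works: f is exactly (dF/du)*(du/dx) for that inner function.
F(x) = - \frac{3}{x^{2} + \frac{4}{3}} is an antiderivative of f.
Check: d/dx[- \frac{3}{x^{2} + \frac{4}{3}}] = \frac{54 x}{9 x^{4} + 24 x^{2} + 16} = f(x).
F(7/2) = - \frac{36}{163}; F(1) = - \frac{9}{7}.
Integral = F(7/2) - F(1) = \frac{1215}{1141}.

Antiderivative: F(x) = - \frac{3}{x^{2} + \frac{4}{3}}; value = \frac{1215}{1141}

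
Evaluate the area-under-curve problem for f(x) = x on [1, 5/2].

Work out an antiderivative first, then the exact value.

Check any antiderivative F(x) by computing F'(x) and comparing it with f(x).
F(x) = x**2/2 is an antiderivative of f.
Check: d/dx[x**2/2] = x = f(x).
F(5/2) = 25/8; F(1) = 1/2.
Integral = F(5/2) - F(1) = 21/8.

Antiderivative: F(x) = x**2/2; value = 21/8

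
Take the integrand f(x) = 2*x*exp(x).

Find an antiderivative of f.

An antiderivative is F(x) = 2*x*exp(x) - 2*exp(x).

f has the shape u'v + uv' for u = 2*x - 2 and v = exp(x) — it is the derivative of the product u*v.
Check: d/dx[2*x*exp(x) - 2*exp(x)] = 2*x*exp(x) = f(x).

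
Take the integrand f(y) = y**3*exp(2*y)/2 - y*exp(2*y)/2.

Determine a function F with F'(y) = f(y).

Recognize the product-rule pattern: f = u'v + uv' with u = y**3/4 - 3*y**2/8 + y/8 - 1/16, v = exp(2*y), so integration by parts undoes it.
Check: d/dy[y**3*exp(2*y)/4 - 3*y**2*exp(2*y)/8 + y*exp(2*y)/8 - exp(2*y)/16] = y**3*exp(2*y)/2 - y*exp(2*y)/2 = f(y).

An antiderivative is F(y) = y**3*exp(2*y)/4 - 3*y**2*exp(2*y)/8 + y*exp(2*y)/8 - exp(2*y)/16.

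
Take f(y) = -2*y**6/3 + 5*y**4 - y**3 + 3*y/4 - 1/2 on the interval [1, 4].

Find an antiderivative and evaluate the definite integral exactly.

Antiderivative: F(y) = -2*y**7/21 + y**5 - y**4/4 + 3*y**2/8 - y/2; value = -33427/56

Integrate term by term and add the pieces.
F(y) = -2*y**7/21 + y**5 - y**4/4 + 3*y**2/8 - y/2 is an antiderivative of f.
Check: d/dy[-2*y**7/21 + y**5 - y**4/4 + 3*y**2/8 - y/2] = -2*y**6/3 + 5*y**4 - y**3 + 3*y/4 - 1/2 = f(y).
F(4) = -12524/21; F(1) = 89/168.
Integral = F(4) - F(1) = -33427/56.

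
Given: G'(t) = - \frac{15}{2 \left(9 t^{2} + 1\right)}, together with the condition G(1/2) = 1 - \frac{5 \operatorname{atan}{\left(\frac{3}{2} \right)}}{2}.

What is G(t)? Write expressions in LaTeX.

A candidate passes only if d/dt[G] lands on the given G'(t) exactly.
A general antiderivative is - \frac{5 \operatorname{atan}{\left(3 t \right)}}{2} + C.
The condition gives C = 1 - \frac{5 \operatorname{atan}{\left(\frac{3}{2} \right)}}{2} - (- \frac{5 \operatorname{atan}{\left(\frac{3}{2} \right)}}{2}) = 1.
So G(t) = \frac{2 - 5 \operatorname{atan}{\left(3 t \right)}}{2}.
Check: d/dt[\frac{2 - 5 \operatorname{atan}{\left(3 t \right)}}{2}] = - \frac{15}{18 t^{2} + 2}, which equals G'(t).

G(t) = \frac{2 - 5 \operatorname{atan}{\left(3 t \right)}}{2}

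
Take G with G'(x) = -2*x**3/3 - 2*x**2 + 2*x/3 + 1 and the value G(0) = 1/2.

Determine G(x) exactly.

G(x) = -x**4/6 - 2*x**3/3 + x**2/3 + x + 1/2

The integrand splits into summands that can be handled one at a time.
A general antiderivative is -x**4/6 - 2*x**3/3 + x**2/3 + x + C.
The condition gives C = 1/2 - (0) = 1/2.
So G(x) = -x**4/6 - 2*x**3/3 + x**2/3 + x + 1/2.
Check: d/dx[-x**4/6 - 2*x**3/3 + x**2/3 + x + 1/2] = -2*x**3/3 - 2*x**2 + 2*x/3 + 1 = G'(x).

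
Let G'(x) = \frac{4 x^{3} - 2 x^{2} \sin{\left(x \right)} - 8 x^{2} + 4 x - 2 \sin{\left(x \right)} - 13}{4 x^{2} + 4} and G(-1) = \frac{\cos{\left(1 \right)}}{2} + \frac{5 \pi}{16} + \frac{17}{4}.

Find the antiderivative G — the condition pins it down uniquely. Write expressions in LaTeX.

For G(x) to be correct, d/dx[G] must agree with the stated G'(x) identically.
A general antiderivative is \frac{x^{2}}{2} - 2 x + \frac{\cos{\left(x \right)}}{2} - \frac{5 \operatorname{atan}{\left(x \right)}}{4} + \frac{3}{4} + C.
The condition gives C = \frac{\cos{\left(1 \right)}}{2} + \frac{5 \pi}{16} + \frac{17}{4} - (\frac{\cos{\left(1 \right)}}{2} + \frac{5 \pi}{16} + \frac{13}{4}) = 1.
So G(x) = \frac{x^{2}}{2} - 2 x + \frac{\cos{\left(x \right)}}{2} - \frac{5 \operatorname{atan}{\left(x \right)}}{4} + \frac{7}{4}.
Check: d/dx[\frac{x^{2}}{2} - 2 x + \frac{\cos{\left(x \right)}}{2} - \frac{5 \operatorname{atan}{\left(x \right)}}{4} + \frac{7}{4}] = \frac{4 x^{3} - 2 x^{2} \sin{\left(x \right)} - 8 x^{2} + 4 x - 2 \sin{\left(x \right)} - 13}{4 x^{2} + 4} = G'(x).

G(x) = \frac{x^{2}}{2} - 2 x + \frac{\cos{\left(x \right)}}{2} - \frac{5 \operatorname{atan}{\left(x \right)}}{4} + \frac{7}{4}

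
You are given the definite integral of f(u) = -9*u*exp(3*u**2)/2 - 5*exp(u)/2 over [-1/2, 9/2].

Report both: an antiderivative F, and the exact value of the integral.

Integrate term by term and add the pieces.
F(u) = (-10*exp(u) - 3*exp(3*u**2))/4 is an antiderivative of f.
Check: d/du[(-10*exp(u) - 3*exp(3*u**2))/4] = -9*u*exp(3*u**2)/2 - 5*exp(u)/2 = f(u).
F(9/2) = -3*exp(243/4)/4 - 5*exp(9/2)/2; F(-1/2) = -3*exp(3/4)/4 - 5*exp(-1/2)/2.
Integral = F(9/2) - F(-1/2) = -3*exp(243/4)/4 - 5*exp(9/2)/2 + 5*exp(-1/2)/2 + 3*exp(3/4)/4.

Antiderivative: F(u) = (-10*exp(u) - 3*exp(3*u**2))/4; value = -3*exp(243/4)/4 - 5*exp(9/2)/2 + 5*exp(-1/2)/2 + 3*exp(3/4)/4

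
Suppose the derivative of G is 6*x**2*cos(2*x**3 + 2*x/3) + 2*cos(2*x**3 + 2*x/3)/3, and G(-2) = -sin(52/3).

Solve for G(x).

G(x) = sin(2*x**3 + 2*x/3)

G'(x) matches the chain-rule pattern g'(h)*h' with inner function h(x) = 2*x**3 + 2*x/3; substituting u = h(x) collapses the integral.
A general antiderivative is sin(2*x**3 + 2*x/3) + C.
The condition gives C = -sin(52/3) - (-sin(52/3)) = 0.
So G(x) = sin(2*x**3 + 2*x/3).
Check: d/dx[sin(2*x**3 + 2*x/3)] = 6*x**2*cos(2*x**3 + 2*x/3) + 2*cos(2*x**3 + 2*x/3)/3 = G'(x).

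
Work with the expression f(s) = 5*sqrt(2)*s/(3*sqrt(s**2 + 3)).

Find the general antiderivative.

The substitution u = 2*s**2 + 6 works: f is exactly (dF/du)*(du/ds) for that inner function.
Check: d/ds[5*sqrt(2)*sqrt(s**2 + 3)/3] = 5*sqrt(2)*s/(3*sqrt(s**2 + 3)) = f(s).

F(s) = 5*sqrt(2)*sqrt(s**2 + 3)/3 + C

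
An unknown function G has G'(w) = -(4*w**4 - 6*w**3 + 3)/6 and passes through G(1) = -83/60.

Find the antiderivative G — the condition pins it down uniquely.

A first test for any G(w): its w-derivative must equal the given G'(w).
A general antiderivative is -2*w**5/15 + w**4/4 - w/2 + C.
The condition gives C = -83/60 - (-23/60) = -1.
So G(w) = (-8*w**5 + 15*w**4 - 30*w - 60)/60.
Check: d/dw[(-8*w**5 + 15*w**4 - 30*w - 60)/60] = -2*w**4/3 + w**3 - 1/2, which equals G'(w).

G(w) = (-8*w**5 + 15*w**4 - 30*w - 60)/60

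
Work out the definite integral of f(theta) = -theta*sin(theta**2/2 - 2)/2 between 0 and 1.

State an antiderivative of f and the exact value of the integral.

The substitution u = theta**2/2 - 2 works: f is exactly (dF/du)*(du/dtheta) for that inner function.
F(theta) = cos(theta**2/2 - 2)/2 is an antiderivative of f.
Check: d/dtheta[cos(theta**2/2 - 2)/2] = -theta*sin(theta**2/2 - 2)/2 = f(theta).
F(1) = cos(3/2)/2; F(0) = cos(2)/2.
Integral = F(1) - F(0) = cos(3/2)/2 - cos(2)/2.

Antiderivative: F(theta) = cos(theta**2/2 - 2)/2; value = cos(3/2)/2 - cos(2)/2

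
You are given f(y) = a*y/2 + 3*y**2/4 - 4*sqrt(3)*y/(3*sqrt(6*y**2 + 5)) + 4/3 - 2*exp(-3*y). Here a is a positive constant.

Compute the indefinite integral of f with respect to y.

Integrate term by term and add the pieces.
Check: d/dy[sqrt(3)*(3*sqrt(3)*a*y**2*exp(3*y) + 3*sqrt(3)*y**3*exp(3*y) + 16*sqrt(3)*y*exp(3*y) - 8*sqrt(6*y**2 + 5)*exp(3*y) + 8*sqrt(3))*exp(-3*y)/36] = (6*a*y*sqrt(6*y**2 + 5)*exp(3*y) + 9*y**2*sqrt(6*y**2 + 5)*exp(3*y) - 16*sqrt(3)*y*exp(3*y) + 16*sqrt(6*y**2 + 5)*exp(3*y) - 24*sqrt(6*y**2 + 5))*exp(-3*y)/(12*sqrt(6*y**2 + 5)), which equals f(y).

F(y) = sqrt(3)*(3*sqrt(3)*a*y**2*exp(3*y) + 3*sqrt(3)*y**3*exp(3*y) + 16*sqrt(3)*y*exp(3*y) - 8*sqrt(6*y**2 + 5)*exp(3*y) + 8*sqrt(3))*exp(-3*y)/36 + C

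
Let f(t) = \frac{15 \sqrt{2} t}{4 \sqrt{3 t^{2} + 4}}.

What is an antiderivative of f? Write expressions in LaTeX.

An antiderivative is F(t) = \frac{5 \sqrt{2} \sqrt{3 t^{2} + 4}}{4}.

f matches the chain-rule pattern g'(h)*h' with inner function h(t) = \frac{3 t^{2}}{2} + 2; substituting u = h(t) collapses the integral.
Check: d/dt[\frac{5 \sqrt{2} \sqrt{3 t^{2} + 4}}{4}] = \frac{15 \sqrt{2} t}{4 \sqrt{3 t^{2} + 4}} = f(t).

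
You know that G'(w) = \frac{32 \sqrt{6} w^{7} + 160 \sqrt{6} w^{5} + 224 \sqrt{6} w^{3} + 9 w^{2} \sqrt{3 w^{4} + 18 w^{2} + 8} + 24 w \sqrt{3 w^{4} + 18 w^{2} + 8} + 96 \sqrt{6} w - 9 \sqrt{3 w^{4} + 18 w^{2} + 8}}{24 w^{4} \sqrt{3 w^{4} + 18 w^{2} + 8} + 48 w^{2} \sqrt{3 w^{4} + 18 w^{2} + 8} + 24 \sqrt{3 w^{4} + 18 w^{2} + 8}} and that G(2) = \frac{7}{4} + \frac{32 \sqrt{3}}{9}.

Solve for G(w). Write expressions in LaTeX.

Since d/dw undoes antidifferentiation here, G(w) must give back the stated G'(w).
A general antiderivative is \frac{- \frac{3 w}{4} - 1}{2 w^{2} + 2} + \frac{4 \sqrt{\frac{w^{4}}{2} + 3 w^{2} + \frac{4}{3}}}{3} + C.
The condition gives C = \frac{7}{4} + \frac{32 \sqrt{3}}{9} - (- \frac{1}{4} + \frac{32 \sqrt{3}}{9}) = 2.
So G(w) = - \frac{3 w}{8 w^{2} + 8} + \frac{4 \sqrt{\frac{w^{4}}{2} + 3 w^{2} + \frac{4}{3}}}{3} + 2 - \frac{1}{2 w^{2} + 2}.
Check: d/dw[- \frac{3 w}{8 w^{2} + 8} + \frac{4 \sqrt{\frac{w^{4}}{2} + 3 w^{2} + \frac{4}{3}}}{3} + 2 - \frac{1}{2 w^{2} + 2}] = \frac{32 \sqrt{6} w^{7} + 160 \sqrt{6} w^{5} + 224 \sqrt{6} w^{3} + 9 w^{2} \sqrt{3 w^{4} + 18 w^{2} + 8} + 24 w \sqrt{3 w^{4} + 18 w^{2} + 8} + 96 \sqrt{6} w - 9 \sqrt{3 w^{4} + 18 w^{2} + 8}}{24 w^{4} \sqrt{3 w^{4} + 18 w^{2} + 8} + 48 w^{2} \sqrt{3 w^{4} + 18 w^{2} + 8} + 24 \sqrt{3 w^{4} + 18 w^{2} + 8}} = G'(w).

G(w) = - \frac{3 w}{8 w^{2} + 8} + \frac{4 \sqrt{\frac{w^{4}}{2} + 3 w^{2} + \frac{4}{3}}}{3} + 2 - \frac{1}{2 w^{2} + 2}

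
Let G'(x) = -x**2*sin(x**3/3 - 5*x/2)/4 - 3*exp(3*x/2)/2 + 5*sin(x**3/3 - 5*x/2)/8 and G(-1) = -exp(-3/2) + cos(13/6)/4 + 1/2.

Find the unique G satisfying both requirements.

G(x) = (-4*exp(3*x/2) + cos(x**3/3 - 5*x/2) + 2)/4

Integrate term by term and add the pieces.
A general antiderivative is -exp(3*x/2) + cos(x**3/3 - 5*x/2)/4 + C.
The condition gives C = -exp(-3/2) + cos(13/6)/4 + 1/2 - (-exp(-3/2) + cos(13/6)/4) = 1/2.
So G(x) = (-4*exp(3*x/2) + cos(x**3/3 - 5*x/2) + 2)/4.
Check: d/dx[(-4*exp(3*x/2) + cos(x**3/3 - 5*x/2) + 2)/4] = -x**2*sin(x**3/3 - 5*x/2)/4 - 3*exp(3*x/2)/2 + 5*sin(x**3/3 - 5*x/2)/8 = G'(x).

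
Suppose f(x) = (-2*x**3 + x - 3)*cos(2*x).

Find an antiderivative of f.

Any candidate F(x) must reproduce f(x) exactly when differentiated.
Check: d/dx[(-2*x**3*sin(2*x) - 3*x**2*cos(2*x) + 4*x*sin(2*x) - 3*sin(2*x) + 2*cos(2*x))/2] = -2*x**3*cos(2*x) + x*cos(2*x) - 3*cos(2*x), which equals f(x).

An antiderivative is F(x) = (-2*x**3*sin(2*x) - 3*x**2*cos(2*x) + 4*x*sin(2*x) - 3*sin(2*x) + 2*cos(2*x))/2.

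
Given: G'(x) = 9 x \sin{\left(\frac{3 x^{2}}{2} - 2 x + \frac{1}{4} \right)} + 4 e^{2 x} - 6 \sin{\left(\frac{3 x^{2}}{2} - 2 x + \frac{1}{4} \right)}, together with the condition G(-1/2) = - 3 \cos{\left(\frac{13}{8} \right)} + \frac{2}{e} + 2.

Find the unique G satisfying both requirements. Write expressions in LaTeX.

The integrand splits into summands that can be handled one at a time.
A general antiderivative is 2 e^{2 x} - 3 \cos{\left(\frac{3 x^{2}}{2} - 2 x + \frac{1}{4} \right)} + C.
The condition gives C = - 3 \cos{\left(\frac{13}{8} \right)} + \frac{2}{e} + 2 - (- 3 \cos{\left(\frac{13}{8} \right)} + \frac{2}{e}) = 2.
So G(x) = 2 e^{2 x} - 3 \cos{\left(\frac{3 x^{2}}{2} - 2 x + \frac{1}{4} \right)} + 2.
Check: d/dx[2 e^{2 x} - 3 \cos{\left(\frac{3 x^{2}}{2} - 2 x + \frac{1}{4} \right)} + 2] = 9 x \sin{\left(\frac{3 x^{2}}{2} - 2 x + \frac{1}{4} \right)} + 4 e^{2 x} - 6 \sin{\left(\frac{3 x^{2}}{2} - 2 x + \frac{1}{4} \right)} = G'(x).

G(x) = 2 e^{2 x} - 3 \cos{\left(\frac{3 x^{2}}{2} - 2 x + \frac{1}{4} \right)} + 2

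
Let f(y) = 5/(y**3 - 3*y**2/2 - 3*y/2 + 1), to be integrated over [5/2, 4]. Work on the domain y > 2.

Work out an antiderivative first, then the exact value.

Antiderivative: F(y) = -10*(2*log(2*y - 1) - log(y**2 - y - 2))/9; value = -20*log(7)/9 - 10*log(7/4)/9 + 10*log(10)/9 + 20*log(4)/9

The denominator factors as (y - 2)*(y + 1)*(2*y - 1); partial fractions split f into directly integrable pieces: -40/(9*(2*y - 1)) + 10/(9*(y + 1)) + 10/(9*(y - 2)).
F(y) = -10*(2*log(2*y - 1) - log(y**2 - y - 2))/9 is an antiderivative of f.
Check: d/dy[-10*(2*log(2*y - 1) - log(y**2 - y - 2))/9] = 10/(2*y**3 - 3*y**2 - 3*y + 2), which equals f(y).
F(4) = -20*log(7)/9 + 10*log(10)/9; F(5/2) = -20*log(4)/9 + 10*log(7/4)/9.
Integral = F(4) - F(5/2) = -20*log(7)/9 - 10*log(7/4)/9 + 10*log(10)/9 + 20*log(4)/9.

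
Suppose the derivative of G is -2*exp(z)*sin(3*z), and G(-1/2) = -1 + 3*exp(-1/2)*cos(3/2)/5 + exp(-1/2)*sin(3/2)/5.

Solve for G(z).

For G(z) to be correct, d/dz[G] must agree with the stated G'(z) identically.
A general antiderivative is -exp(z)*sin(3*z)/5 + 3*exp(z)*cos(3*z)/5 + C.
The condition gives C = -1 + 3*exp(-1/2)*cos(3/2)/5 + exp(-1/2)*sin(3/2)/5 - (3*exp(-1/2)*cos(3/2)/5 + exp(-1/2)*sin(3/2)/5) = -1.
So G(z) = -exp(z)*sin(3*z)/5 + 3*exp(z)*cos(3*z)/5 - 1.
Check: d/dz[-exp(z)*sin(3*z)/5 + 3*exp(z)*cos(3*z)/5 - 1] = -2*exp(z)*sin(3*z) = G'(z).

G(z) = -exp(z)*sin(3*z)/5 + 3*exp(z)*cos(3*z)/5 - 1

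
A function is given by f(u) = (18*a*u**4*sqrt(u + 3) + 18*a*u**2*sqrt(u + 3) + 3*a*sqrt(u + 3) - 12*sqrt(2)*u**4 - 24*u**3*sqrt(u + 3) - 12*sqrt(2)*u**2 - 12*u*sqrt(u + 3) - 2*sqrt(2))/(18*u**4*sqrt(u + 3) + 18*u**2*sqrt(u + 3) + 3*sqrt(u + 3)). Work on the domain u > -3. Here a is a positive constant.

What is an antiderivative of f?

Check any antiderivative F(u) by computing F'(u) and comparing it with f(u).
Check: d/du[a*u - 4*sqrt(2)*sqrt(u + 3)/3 - log(2*u**4 + 2*u**2 + 1/3)/3] = (18*a*u**4*sqrt(u + 3) + 18*a*u**2*sqrt(u + 3) + 3*a*sqrt(u + 3) - 12*sqrt(2)*u**4 - 24*u**3*sqrt(u + 3) - 12*sqrt(2)*u**2 - 12*u*sqrt(u + 3) - 2*sqrt(2))/(18*u**4*sqrt(u + 3) + 18*u**2*sqrt(u + 3) + 3*sqrt(u + 3)) = f(u).

An antiderivative is F(u) = a*u - 4*sqrt(2)*sqrt(u + 3)/3 - log(2*u**4 + 2*u**2 + 1/3)/3.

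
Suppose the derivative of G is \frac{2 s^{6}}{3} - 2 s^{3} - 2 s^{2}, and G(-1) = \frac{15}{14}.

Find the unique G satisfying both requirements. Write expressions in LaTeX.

G(s) = \frac{2 s^{7}}{21} - \frac{s^{4}}{2} - \frac{2 s^{3}}{3} + 1

The integrand splits into summands that can be handled one at a time.
A general antiderivative is \frac{2 s^{7}}{21} - \frac{s^{4}}{2} - \frac{2 s^{3}}{3} + C.
The condition gives C = \frac{15}{14} - (\frac{1}{14}) = 1.
So G(s) = \frac{2 s^{7}}{21} - \frac{s^{4}}{2} - \frac{2 s^{3}}{3} + 1.
Check: d/ds[\frac{2 s^{7}}{21} - \frac{s^{4}}{2} - \frac{2 s^{3}}{3} + 1] = \frac{2 s^{6}}{3} - 2 s^{3} - 2 s^{2} = G'(s).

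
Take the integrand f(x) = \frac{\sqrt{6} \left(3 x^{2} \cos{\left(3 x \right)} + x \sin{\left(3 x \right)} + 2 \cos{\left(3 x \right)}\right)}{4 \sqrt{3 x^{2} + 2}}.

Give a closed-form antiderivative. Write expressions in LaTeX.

An antiderivative is F(x) = \frac{\sqrt{6} \sqrt{3 x^{2} + 2} \sin{\left(3 x \right)}}{12}.

Recognize the product-rule pattern: f = u'v + uv' with u = \frac{\sqrt{\frac{x^{2}}{2} + \frac{1}{3}}}{2}, v = \sin{\left(3 x \right)}, so integration by parts undoes it.
Check: d/dx[\frac{\sqrt{6} \sqrt{3 x^{2} + 2} \sin{\left(3 x \right)}}{12}] = \frac{3 \sqrt{6} x^{2} \cos{\left(3 x \right)} + \sqrt{6} x \sin{\left(3 x \right)} + 2 \sqrt{6} \cos{\left(3 x \right)}}{4 \sqrt{3 x^{2} + 2}}, which equals f(x).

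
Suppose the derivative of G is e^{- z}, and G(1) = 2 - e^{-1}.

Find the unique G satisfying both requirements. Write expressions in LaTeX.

For G(z) to be correct, d/dz[G] must agree with the stated G'(z) identically.
A general antiderivative is - e^{- z} + C.
The condition gives C = 2 - e^{-1} - (- \frac{1}{e}) = 2.
So G(z) = \left(2 e^{z} - 1\right) e^{- z}.
Check: d/dz[\left(2 e^{z} - 1\right) e^{- z}] = e^{- z} = G'(z).

G(z) = \left(2 e^{z} - 1\right) e^{- z}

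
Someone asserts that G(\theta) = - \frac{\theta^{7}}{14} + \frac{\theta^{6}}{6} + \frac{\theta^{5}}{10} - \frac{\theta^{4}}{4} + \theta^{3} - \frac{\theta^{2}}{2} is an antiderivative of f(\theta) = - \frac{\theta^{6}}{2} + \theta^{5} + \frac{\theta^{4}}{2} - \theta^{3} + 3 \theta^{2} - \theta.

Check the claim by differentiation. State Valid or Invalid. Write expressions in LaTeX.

d/d\theta[G] = - \frac{\theta^{6}}{2} + \theta^{5} + \frac{\theta^{4}}{2} - \theta^{3} + 3 \theta^{2} - \theta
This equals f(\theta) exactly, so the claim holds.

Valid: G'(\theta) = f(\theta).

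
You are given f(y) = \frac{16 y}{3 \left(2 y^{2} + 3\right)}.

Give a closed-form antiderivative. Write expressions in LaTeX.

An antiderivative is F(y) = \frac{4 \log{\left(2 y^{2} + 3 \right)}}{3}.

The substitution u = 2 y^{2} + 3 works: f is exactly (dF/du)*(du/dy) for that inner function.
Check: d/dy[\frac{4 \log{\left(2 y^{2} + 3 \right)}}{3}] = \frac{16 y}{6 y^{2} + 9}, which equals f(y).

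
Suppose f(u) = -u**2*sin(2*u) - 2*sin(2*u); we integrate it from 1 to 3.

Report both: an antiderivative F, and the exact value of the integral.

Antiderivative: F(u) = u**2*cos(2*u)/2 - u*sin(2*u)/2 + 3*cos(2*u)/4; value = -3*sin(6)/2 + sin(2)/2 - 5*cos(2)/4 + 21*cos(6)/4

The integrand splits into summands that can be handled one at a time.
F(u) = u**2*cos(2*u)/2 - u*sin(2*u)/2 + 3*cos(2*u)/4 is an antiderivative of f.
Check: d/du[u**2*cos(2*u)/2 - u*sin(2*u)/2 + 3*cos(2*u)/4] = -u**2*sin(2*u) - 2*sin(2*u) = f(u).
F(3) = -3*sin(6)/2 + 21*cos(6)/4; F(1) = 5*cos(2)/4 - sin(2)/2.
Integral = F(3) - F(1) = -3*sin(6)/2 + sin(2)/2 - 5*cos(2)/4 + 21*cos(6)/4.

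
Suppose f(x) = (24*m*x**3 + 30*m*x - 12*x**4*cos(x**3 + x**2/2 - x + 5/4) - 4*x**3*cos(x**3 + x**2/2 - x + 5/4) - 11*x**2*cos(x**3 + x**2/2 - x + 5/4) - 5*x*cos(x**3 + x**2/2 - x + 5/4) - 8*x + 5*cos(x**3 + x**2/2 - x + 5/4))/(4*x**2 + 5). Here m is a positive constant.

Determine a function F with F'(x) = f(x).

An antiderivative is F(x) = 3*m*x**2 - log(2*x**2 + 5/2) - sin(x**3 + x**2/2 - x + 5/4).

An antiderivative F(x) passes only if d/dx[F] lands on f(x) exactly.
Check: d/dx[3*m*x**2 - log(2*x**2 + 5/2) - sin(x**3 + x**2/2 - x + 5/4)] = (24*m*x**3 + 30*m*x - 12*x**4*cos(x**3 + x**2/2 - x + 5/4) - 4*x**3*cos(x**3 + x**2/2 - x + 5/4) - 11*x**2*cos(x**3 + x**2/2 - x + 5/4) - 5*x*cos(x**3 + x**2/2 - x + 5/4) - 8*x + 5*cos(x**3 + x**2/2 - x + 5/4))/(4*x**2 + 5) = f(x).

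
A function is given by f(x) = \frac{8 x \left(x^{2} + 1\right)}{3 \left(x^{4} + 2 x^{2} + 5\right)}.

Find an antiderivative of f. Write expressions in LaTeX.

The substitution u = x^{4} + 2 x^{2} + 5 works: f is exactly (dF/du)*(du/dx) for that inner function.
Check: d/dx[\frac{2 \log{\left(x^{4} + 2 x^{2} + 5 \right)}}{3}] = \frac{8 x^{3} + 8 x}{3 x^{4} + 6 x^{2} + 15}, which equals f(x).

An antiderivative is F(x) = \frac{2 \log{\left(x^{4} + 2 x^{2} + 5 \right)}}{3}.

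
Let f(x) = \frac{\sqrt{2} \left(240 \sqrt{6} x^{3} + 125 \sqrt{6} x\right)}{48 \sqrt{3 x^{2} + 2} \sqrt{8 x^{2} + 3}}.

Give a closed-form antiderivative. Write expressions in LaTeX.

An antiderivative is F(x) = \frac{5 \sqrt{\frac{x^{2}}{2} + \frac{1}{3}} \sqrt{4 x^{2} + \frac{3}{2}}}{4}.

f has the shape u'v + uv' for u = \frac{5 \sqrt{\frac{x^{2}}{2} + \frac{1}{3}}}{4} and v = \sqrt{4 x^{2} + \frac{3}{2}} — it is the derivative of the product u*v.
Check: d/dx[\frac{5 \sqrt{\frac{x^{2}}{2} + \frac{1}{3}} \sqrt{4 x^{2} + \frac{3}{2}}}{4}] = \frac{\sqrt{2} \left(240 \sqrt{6} x^{3} + 125 \sqrt{6} x\right)}{48 \sqrt{3 x^{2} + 2} \sqrt{8 x^{2} + 3}} = f(x).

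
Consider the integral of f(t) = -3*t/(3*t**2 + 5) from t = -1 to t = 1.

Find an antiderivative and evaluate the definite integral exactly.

Antiderivative: F(t) = -log(t**2 + 5/3)/2; value = 0

f matches the chain-rule pattern g'(h)*h' with inner function h(t) = t**2 + 5/3; substituting u = h(t) collapses the integral.
F(t) = -log(t**2 + 5/3)/2 is an antiderivative of f.
Check: d/dt[-log(t**2 + 5/3)/2] = -3*t/(3*t**2 + 5) = f(t).
F(1) = -log(8/3)/2; F(-1) = -log(8/3)/2.
Integral = F(1) - F(-1) = 0.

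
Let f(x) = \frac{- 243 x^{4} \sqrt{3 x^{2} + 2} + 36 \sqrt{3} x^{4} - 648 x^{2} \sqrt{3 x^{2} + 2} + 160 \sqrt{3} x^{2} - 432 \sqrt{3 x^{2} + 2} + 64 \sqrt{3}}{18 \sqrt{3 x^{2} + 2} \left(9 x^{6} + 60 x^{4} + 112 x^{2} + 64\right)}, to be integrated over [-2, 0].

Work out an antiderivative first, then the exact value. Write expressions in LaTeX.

Check any antiderivative F(x) by computing F'(x) and comparing it with f(x).
F(x) = \frac{- 27 \sqrt{3} x^{2} \operatorname{atan}{\left(\frac{x}{2} \right)} + 4 x \sqrt{3 x^{2} + 2} - 36 \sqrt{3} \operatorname{atan}{\left(\frac{x}{2} \right)}}{36 \sqrt{3} x^{2} + 48 \sqrt{3}} is an antiderivative of f.
Check: d/dx[\frac{- 27 \sqrt{3} x^{2} \operatorname{atan}{\left(\frac{x}{2} \right)} + 4 x \sqrt{3 x^{2} + 2} - 36 \sqrt{3} \operatorname{atan}{\left(\frac{x}{2} \right)}}{36 \sqrt{3} x^{2} + 48 \sqrt{3}}] = \frac{- 243 x^{4} \sqrt{3 x^{2} + 2} + 36 \sqrt{3} x^{4} - 648 x^{2} \sqrt{3 x^{2} + 2} + 160 \sqrt{3} x^{2} - 432 \sqrt{3 x^{2} + 2} + 64 \sqrt{3}}{162 x^{6} \sqrt{3 x^{2} + 2} + 1080 x^{4} \sqrt{3 x^{2} + 2} + 2016 x^{2} \sqrt{3 x^{2} + 2} + 1152 \sqrt{3 x^{2} + 2}}, which equals f(x).
F(0) = 0; F(-2) = - \frac{\sqrt{42}}{72} + \frac{3 \pi}{16}.
Integral = F(0) - F(-2) = - \frac{3 \pi}{16} + \frac{\sqrt{42}}{72}.

Antiderivative: F(x) = \frac{- 27 \sqrt{3} x^{2} \operatorname{atan}{\left(\frac{x}{2} \right)} + 4 x \sqrt{3 x^{2} + 2} - 36 \sqrt{3} \operatorname{atan}{\left(\frac{x}{2} \right)}}{36 \sqrt{3} x^{2} + 48 \sqrt{3}}; value = - \frac{3 \pi}{16} + \frac{\sqrt{42}}{72}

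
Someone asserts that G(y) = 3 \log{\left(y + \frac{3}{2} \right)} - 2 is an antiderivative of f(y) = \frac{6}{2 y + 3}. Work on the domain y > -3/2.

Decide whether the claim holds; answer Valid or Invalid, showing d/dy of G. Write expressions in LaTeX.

Valid - differentiating G returns exactly f.

d/dy[G] = \frac{6}{2 y + 3}
This equals f(y) exactly, so the claim holds.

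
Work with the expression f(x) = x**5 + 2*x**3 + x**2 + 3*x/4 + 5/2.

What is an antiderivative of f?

An antiderivative is F(x) = x**6/6 + x**4/2 + x**3/3 + 3*x**2/8 + 5*x/2.

The integrand splits into summands that can be handled one at a time.
Check: d/dx[x**6/6 + x**4/2 + x**3/3 + 3*x**2/8 + 5*x/2] = x**5 + 2*x**3 + x**2 + 3*x/4 + 5/2 = f(x).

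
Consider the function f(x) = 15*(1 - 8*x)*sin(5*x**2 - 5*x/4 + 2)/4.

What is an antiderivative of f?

f matches the chain-rule pattern g'(h)*h' with inner function h(x) = 5*x**2 - 5*x/4 + 2; substituting u = h(x) collapses the integral.
Check: d/dx[3*cos(5*x**2 - 5*x/4 + 2)] = -30*x*sin(5*x**2 - 5*x/4 + 2) + 15*sin(5*x**2 - 5*x/4 + 2)/4, which equals f(x).

An antiderivative is F(x) = 3*cos(5*x**2 - 5*x/4 + 2).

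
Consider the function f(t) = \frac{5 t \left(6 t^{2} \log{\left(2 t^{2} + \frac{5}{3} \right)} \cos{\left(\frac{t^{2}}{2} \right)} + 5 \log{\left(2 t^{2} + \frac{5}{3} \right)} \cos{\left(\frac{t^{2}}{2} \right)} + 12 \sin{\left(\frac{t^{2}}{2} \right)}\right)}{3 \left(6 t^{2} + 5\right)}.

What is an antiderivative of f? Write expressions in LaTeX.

An antiderivative is F(t) = \frac{5 \log{\left(2 t^{2} + \frac{5}{3} \right)} \sin{\left(\frac{t^{2}}{2} \right)}}{3}.

Recognize the product-rule pattern: f = u'v + uv' with u = \frac{5 \log{\left(2 t^{2} + \frac{5}{3} \right)}}{3}, v = \sin{\left(\frac{t^{2}}{2} \right)}, so integration by parts undoes it.
Check: d/dt[\frac{5 \log{\left(2 t^{2} + \frac{5}{3} \right)} \sin{\left(\frac{t^{2}}{2} \right)}}{3}] = \frac{30 t^{3} \log{\left(2 t^{2} + \frac{5}{3} \right)} \cos{\left(\frac{t^{2}}{2} \right)} + 25 t \log{\left(2 t^{2} + \frac{5}{3} \right)} \cos{\left(\frac{t^{2}}{2} \right)} + 60 t \sin{\left(\frac{t^{2}}{2} \right)}}{18 t^{2} + 15}, which equals f(t).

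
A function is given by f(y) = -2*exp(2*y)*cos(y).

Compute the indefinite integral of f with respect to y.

Differentiate the proposed F(y) back; it has to land on f(y) exactly.
Check: d/dy[-2*exp(2*y)*sin(y)/5 - 4*exp(2*y)*cos(y)/5] = -2*exp(2*y)*cos(y) = f(y).

F(y) = -2*exp(2*y)*sin(y)/5 - 4*exp(2*y)*cos(y)/5 + C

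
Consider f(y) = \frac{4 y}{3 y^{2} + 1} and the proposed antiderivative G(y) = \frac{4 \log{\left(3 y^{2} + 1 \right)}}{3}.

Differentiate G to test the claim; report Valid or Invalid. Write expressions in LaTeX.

Invalid: d/dy[G] - f = \frac{4 y}{3 y^{2} + 1}, which is not 0.

d/dy[G] = \frac{8 y}{3 y^{2} + 1}
d/dy[G] - f(y) = \frac{4 y}{3 y^{2} + 1} != 0.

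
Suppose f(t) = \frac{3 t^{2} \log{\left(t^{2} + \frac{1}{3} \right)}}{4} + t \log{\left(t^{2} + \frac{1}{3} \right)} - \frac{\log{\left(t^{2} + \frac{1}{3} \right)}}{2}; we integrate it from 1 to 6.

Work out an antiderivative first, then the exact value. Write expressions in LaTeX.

Antiderivative: F(t) = - \frac{t^{3}}{6} - \frac{t^{2}}{2} + \frac{7 t}{6} + \left(\frac{t^{3}}{4} + \frac{t^{2}}{2} - \frac{t}{2}\right) \log{\left(t^{2} + \frac{1}{3} \right)} + \frac{\log{\left(t^{2} + \frac{1}{3} \right)}}{6} - \frac{7 \sqrt{3} \operatorname{atan}{\left(\sqrt{3} t \right)}}{18}; value = - \frac{95}{2} - \frac{7 \sqrt{3} \operatorname{atan}{\left(6 \sqrt{3} \right)}}{18} - \frac{5 \log{\left(\frac{4}{3} \right)}}{12} + \frac{7 \sqrt{3} \pi}{54} + \frac{415 \log{\left(\frac{109}{3} \right)}}{6}

Integrate term by term and add the pieces.
F(t) = - \frac{t^{3}}{6} - \frac{t^{2}}{2} + \frac{7 t}{6} + \left(\frac{t^{3}}{4} + \frac{t^{2}}{2} - \frac{t}{2}\right) \log{\left(t^{2} + \frac{1}{3} \right)} + \frac{\log{\left(t^{2} + \frac{1}{3} \right)}}{6} - \frac{7 \sqrt{3} \operatorname{atan}{\left(\sqrt{3} t \right)}}{18} is an antiderivative of f.
Check: d/dt[- \frac{t^{3}}{6} - \frac{t^{2}}{2} + \frac{7 t}{6} + \left(\frac{t^{3}}{4} + \frac{t^{2}}{2} - \frac{t}{2}\right) \log{\left(t^{2} + \frac{1}{3} \right)} + \frac{\log{\left(t^{2} + \frac{1}{3} \right)}}{6} - \frac{7 \sqrt{3} \operatorname{atan}{\left(\sqrt{3} t \right)}}{18}] = \frac{3 t^{2} \log{\left(t^{2} + \frac{1}{3} \right)}}{4} + t \log{\left(t^{2} + \frac{1}{3} \right)} - \frac{\log{\left(t^{2} + \frac{1}{3} \right)}}{2} = f(t).
F(6) = -47 - \frac{7 \sqrt{3} \operatorname{atan}{\left(6 \sqrt{3} \right)}}{18} + \frac{415 \log{\left(\frac{109}{3} \right)}}{6}; F(1) = - \frac{7 \sqrt{3} \pi}{54} + \frac{5 \log{\left(\frac{4}{3} \right)}}{12} + \frac{1}{2}.
Integral = F(6) - F(1) = - \frac{95}{2} - \frac{7 \sqrt{3} \operatorname{atan}{\left(6 \sqrt{3} \right)}}{18} - \frac{5 \log{\left(\frac{4}{3} \right)}}{12} + \frac{7 \sqrt{3} \pi}{54} + \frac{415 \log{\left(\frac{109}{3} \right)}}{6}.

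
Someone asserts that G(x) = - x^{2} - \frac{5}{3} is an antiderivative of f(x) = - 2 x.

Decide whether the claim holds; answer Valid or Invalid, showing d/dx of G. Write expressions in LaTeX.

d/dx[G] = - 2 x
This equals f(x) exactly, so the claim holds.

Valid. The derivative of G reproduces f.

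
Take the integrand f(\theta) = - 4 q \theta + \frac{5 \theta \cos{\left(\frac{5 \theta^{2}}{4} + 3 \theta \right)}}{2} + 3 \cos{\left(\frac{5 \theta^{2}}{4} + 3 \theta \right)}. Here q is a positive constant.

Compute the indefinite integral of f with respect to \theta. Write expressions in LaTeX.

F(\theta) = - 2 q \theta^{2} + \sin{\left(\frac{5 \theta^{2}}{4} + 3 \theta \right)} + C

The integrand splits into summands that can be handled one at a time.
Check: d/d\theta[- 2 q \theta^{2} + \sin{\left(\frac{5 \theta^{2}}{4} + 3 \theta \right)}] = - 4 q \theta + \frac{5 \theta \cos{\left(\frac{5 \theta^{2}}{4} + 3 \theta \right)}}{2} + 3 \cos{\left(\frac{5 \theta^{2}}{4} + 3 \theta \right)} = f(\theta).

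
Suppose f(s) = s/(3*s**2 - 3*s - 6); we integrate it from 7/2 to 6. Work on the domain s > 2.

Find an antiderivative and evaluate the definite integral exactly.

The denominator factors as 3*(s - 2)*(s + 1); partial fractions split f into directly integrable pieces: 1/(9*(s + 1)) + 2/(9*(s - 2)).
F(s) = 2*log(s - 2)/9 + log(s + 1)/9 is an antiderivative of f.
Check: d/ds[2*log(s - 2)/9 + log(s + 1)/9] = s/(3*s**2 - 3*s - 6) = f(s).
F(6) = log(7)/9 + 2*log(4)/9; F(7/2) = 2*log(3/2)/9 + log(9/2)/9.
Integral = F(6) - F(7/2) = -log(9/2)/9 - 2*log(3/2)/9 + log(7)/9 + 2*log(4)/9.

Antiderivative: F(s) = 2*log(s - 2)/9 + log(s + 1)/9; value = -log(9/2)/9 - 2*log(3/2)/9 + log(7)/9 + 2*log(4)/9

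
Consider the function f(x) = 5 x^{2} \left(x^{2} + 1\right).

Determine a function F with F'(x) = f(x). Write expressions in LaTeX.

An antiderivative is F(x) = x^{5} + \frac{5 x^{3}}{3}.

Recover f(x) by differentiating a candidate F(x); any mismatch rules it out.
Check: d/dx[x^{5} + \frac{5 x^{3}}{3}] = 5 x^{4} + 5 x^{2}, which equals f(x).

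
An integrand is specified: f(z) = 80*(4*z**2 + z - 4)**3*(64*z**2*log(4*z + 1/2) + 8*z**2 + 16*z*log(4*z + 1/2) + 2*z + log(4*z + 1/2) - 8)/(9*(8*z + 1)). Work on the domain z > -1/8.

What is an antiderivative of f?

An antiderivative is F(z) = 5120*z**8*log(4*z + 1/2)/9 + 5120*z**7*log(4*z + 1/2)/9 - 18560*z**6*log(4*z + 1/2)/9 - 15040*z**5*log(4*z + 1/2)/9 + 26900*z**4*log(4*z + 1/2)/9 + 15040*z**3*log(4*z + 1/2)/9 - 18560*z**2*log(4*z + 1/2)/9 - 5120*z*log(4*z + 1/2)/9 + 5120*log(4*z + 1/2)/9.

Recognize the product-rule pattern: f = u'v + uv' with u = 20*(-4*z**2 - z + 4)**4/9, v = log(4*z + 1/2), so integration by parts undoes it.
Check: d/dz[5120*z**8*log(4*z + 1/2)/9 + 5120*z**7*log(4*z + 1/2)/9 - 18560*z**6*log(4*z + 1/2)/9 - 15040*z**5*log(4*z + 1/2)/9 + 26900*z**4*log(4*z + 1/2)/9 + 15040*z**3*log(4*z + 1/2)/9 - 18560*z**2*log(4*z + 1/2)/9 - 5120*z*log(4*z + 1/2)/9 + 5120*log(4*z + 1/2)/9] = (327680*z**8*log(4*z + 1/2) + 40960*z**8 + 327680*z**7*log(4*z + 1/2) + 40960*z**7 - 855040*z**6*log(4*z + 1/2) - 148480*z**6 - 712960*z**5*log(4*z + 1/2) - 120320*z**5 + 785600*z**4*log(4*z + 1/2) + 215200*z**4 + 468560*z**3*log(4*z + 1/2) + 120320*z**3 - 251840*z**2*log(4*z + 1/2) - 148480*z**2 - 78080*z*log(4*z + 1/2) - 40960*z - 5120*log(4*z + 1/2) + 40960)/(72*z + 9), which equals f(z).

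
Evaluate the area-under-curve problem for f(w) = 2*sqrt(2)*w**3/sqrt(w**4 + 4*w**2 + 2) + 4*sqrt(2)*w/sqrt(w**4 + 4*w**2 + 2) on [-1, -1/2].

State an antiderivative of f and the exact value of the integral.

The substitution u = w**4/2 + 2*w**2 + 1 works: f is exactly (dF/du)*(du/dw) for that inner function.
F(w) = sqrt(2)*sqrt(w**4 + 4*w**2 + 2) is an antiderivative of f.
Check: d/dw[sqrt(2)*sqrt(w**4 + 4*w**2 + 2)] = (2*sqrt(2)*w**3 + 4*sqrt(2)*w)/sqrt(w**4 + 4*w**2 + 2), which equals f(w).
F(-1/2) = 7*sqrt(2)/4; F(-1) = sqrt(14).
Integral = F(-1/2) - F(-1) = -sqrt(14) + 7*sqrt(2)/4.

Antiderivative: F(w) = sqrt(2)*sqrt(w**4 + 4*w**2 + 2); value = -sqrt(14) + 7*sqrt(2)/4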